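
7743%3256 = 1231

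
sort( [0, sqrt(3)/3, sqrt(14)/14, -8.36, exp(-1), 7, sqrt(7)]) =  [-8.36, 0, sqrt(14)/14, exp(-1), sqrt(3)/3, sqrt(7), 7]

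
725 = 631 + 94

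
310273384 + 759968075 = 1070241459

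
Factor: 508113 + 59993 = 2^1 * 7^2 * 11^1 * 17^1 * 31^1 = 568106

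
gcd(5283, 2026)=1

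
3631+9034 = 12665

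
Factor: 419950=2^1 * 5^2 * 37^1 * 227^1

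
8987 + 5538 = 14525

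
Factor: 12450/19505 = 2^1 * 3^1 * 5^1 * 47^(-1) = 30/47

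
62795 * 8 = 502360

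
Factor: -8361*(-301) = 3^2*7^1*43^1*929^1 = 2516661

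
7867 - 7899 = -32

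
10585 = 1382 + 9203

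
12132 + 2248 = 14380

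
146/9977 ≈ 0.0146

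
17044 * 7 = 119308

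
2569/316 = 8 + 41/316 ≈ 8.13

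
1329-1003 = 326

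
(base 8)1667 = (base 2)1110110111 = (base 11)795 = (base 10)951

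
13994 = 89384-75390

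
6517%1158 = 727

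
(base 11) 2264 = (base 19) 84a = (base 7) 11446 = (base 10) 2974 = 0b101110011110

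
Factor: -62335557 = -1*3^2*6926173^1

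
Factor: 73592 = 2^3*9199^1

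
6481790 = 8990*721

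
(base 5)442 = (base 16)7a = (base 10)122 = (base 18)6e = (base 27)4e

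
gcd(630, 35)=35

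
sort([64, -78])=[-78, 64]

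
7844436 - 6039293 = 1805143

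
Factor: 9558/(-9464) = -1*2^(-2)*3^4*7^(-1)*13^(-2)*59^1 = -4779/4732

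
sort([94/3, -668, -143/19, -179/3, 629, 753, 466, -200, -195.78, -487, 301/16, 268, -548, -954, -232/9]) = [-954, -668, -548, -487, -200, -195.78, -179/3, -232/9, -143/19, 301/16, 94/3, 268, 466, 629, 753]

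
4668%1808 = 1052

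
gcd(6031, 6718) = 1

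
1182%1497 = 1182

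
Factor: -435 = -1 * 3^1 * 5^1 * 29^1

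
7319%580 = 359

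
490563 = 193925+296638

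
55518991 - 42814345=12704646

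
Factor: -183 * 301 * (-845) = 3^1 * 5^1 * 7^1 * 13^2 * 43^1 * 61^1 = 46545135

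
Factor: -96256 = -1 * 2^11 * 47^1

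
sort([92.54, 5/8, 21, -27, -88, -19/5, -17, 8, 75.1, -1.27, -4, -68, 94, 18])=[-88, -68, -27, -17, -4, -19/5, -1.27, 5/8, 8, 18, 21, 75.1, 92.54, 94]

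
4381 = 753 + 3628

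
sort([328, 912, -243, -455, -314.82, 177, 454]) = [-455, -314.82, -243, 177, 328, 454, 912]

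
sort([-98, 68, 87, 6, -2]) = [-98, -2, 6, 68, 87]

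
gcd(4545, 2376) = 9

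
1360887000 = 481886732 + 879000268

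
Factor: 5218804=2^2*53^1*103^1*239^1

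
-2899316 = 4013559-6912875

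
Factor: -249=-1 * 3^1 * 83^1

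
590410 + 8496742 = 9087152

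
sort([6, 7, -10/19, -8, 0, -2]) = [-8, -2, -10/19, 0, 6, 7]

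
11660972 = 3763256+7897716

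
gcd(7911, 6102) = 27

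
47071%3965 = 3456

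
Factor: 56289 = 3^1*29^1*647^1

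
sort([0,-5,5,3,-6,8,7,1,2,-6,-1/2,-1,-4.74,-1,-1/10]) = [-6,-6,-5,-4.74,-1,-1,-1/2,-1/10,0,1,2,3,5,7,8]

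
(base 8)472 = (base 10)314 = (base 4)10322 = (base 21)ek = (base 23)df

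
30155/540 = 55 + 91/108 ≈ 55.84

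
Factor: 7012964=2^2*7^1*47^1*73^2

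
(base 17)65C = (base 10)1831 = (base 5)24311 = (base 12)1087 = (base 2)11100100111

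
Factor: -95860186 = -1*2^1*83^1*577471^1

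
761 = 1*761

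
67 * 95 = 6365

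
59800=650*92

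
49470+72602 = 122072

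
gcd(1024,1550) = 2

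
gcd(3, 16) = 1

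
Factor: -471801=-1 * 3^1 * 11^1 * 17^1 * 29^2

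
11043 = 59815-48772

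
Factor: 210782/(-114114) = -1 * 3^(-1) * 7^(-1) * 11^1 * 19^(-1) * 67^1 = -737/399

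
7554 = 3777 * 2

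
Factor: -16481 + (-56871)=-1 * 2^3 * 53^1 * 173^1=-73352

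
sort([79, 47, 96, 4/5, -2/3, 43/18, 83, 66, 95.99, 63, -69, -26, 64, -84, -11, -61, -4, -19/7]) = [-84, -69, -61, -26, -11, -4, -19/7, -2/3, 4/5, 43/18, 47, 63, 64, 66, 79, 83, 95.99, 96]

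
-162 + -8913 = -9075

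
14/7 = 2 = 2.00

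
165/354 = 55/118 ≈ 0.466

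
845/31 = 27 + 8/31 ≈ 27.26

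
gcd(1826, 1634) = 2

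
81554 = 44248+37306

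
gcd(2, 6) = 2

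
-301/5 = -60 - 1/5 = -60.20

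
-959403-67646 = -1027049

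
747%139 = 52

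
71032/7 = 10147+3/7 ≈ 10147.43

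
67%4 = 3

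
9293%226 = 27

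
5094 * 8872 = 45193968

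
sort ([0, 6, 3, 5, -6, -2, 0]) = [-6, -2, 0, 0, 3, 5, 6]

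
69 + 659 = 728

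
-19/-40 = 0.475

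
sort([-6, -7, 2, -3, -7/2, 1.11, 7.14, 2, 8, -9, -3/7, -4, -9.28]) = [-9.28, -9, -7, -6, -4, -7/2, -3, -3/7, 1.11, 2, 2, 7.14, 8]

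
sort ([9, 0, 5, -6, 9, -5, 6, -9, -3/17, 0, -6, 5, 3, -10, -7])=[-10, -9, -7, -6, -6, -5, -3/17, 0, 0, 3, 5, 5, 6, 9, 9]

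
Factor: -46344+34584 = -1*2^4*3^1*5^1*7^2 = -11760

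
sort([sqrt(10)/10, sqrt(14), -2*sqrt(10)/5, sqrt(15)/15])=[-2*sqrt(10)/5, sqrt(15)/15, sqrt(10)/10, sqrt(14)]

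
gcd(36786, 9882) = 6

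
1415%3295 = 1415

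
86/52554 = 43/26277 ≈ 0.00164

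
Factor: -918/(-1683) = 2^1*3^1*11^(-1) = 6/11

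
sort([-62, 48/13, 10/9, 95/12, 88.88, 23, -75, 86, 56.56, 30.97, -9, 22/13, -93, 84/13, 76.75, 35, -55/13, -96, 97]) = [-96, -93, -75, -62, -9, -55/13, 10/9, 22/13, 48/13, 84/13, 95/12, 23, 30.97, 35, 56.56, 76.75, 86, 88.88, 97]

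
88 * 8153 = 717464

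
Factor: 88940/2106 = 2^1 * 3^(-4) * 5^1 * 13^(-1) * 4447^1 = 44470/1053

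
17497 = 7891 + 9606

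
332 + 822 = 1154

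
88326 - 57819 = 30507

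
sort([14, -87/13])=[-87/13, 14]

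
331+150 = 481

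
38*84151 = 3197738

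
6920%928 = 424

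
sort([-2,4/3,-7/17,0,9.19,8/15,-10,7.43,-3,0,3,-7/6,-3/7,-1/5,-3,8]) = [-10,-3,-3,-2,-7/6,-3/7,-7/17,-1/5,0,0,8/15,4/3,3,7.43,8,9.19]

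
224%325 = 224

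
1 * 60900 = 60900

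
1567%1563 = 4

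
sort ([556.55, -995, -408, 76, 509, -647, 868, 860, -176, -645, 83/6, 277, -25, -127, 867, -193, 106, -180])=[-995, -647, -645, -408, -193, -180, -176, -127, -25, 83/6, 76, 106, 277, 509, 556.55, 860, 867, 868]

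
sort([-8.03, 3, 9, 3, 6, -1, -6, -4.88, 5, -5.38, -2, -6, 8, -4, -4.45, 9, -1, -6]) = [-8.03, -6, -6, -6, -5.38, -4.88, -4.45, -4, -2, -1, -1, 3, 3, 5, 6, 8, 9, 9]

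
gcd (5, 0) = 5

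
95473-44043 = 51430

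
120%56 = 8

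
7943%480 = 263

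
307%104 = 99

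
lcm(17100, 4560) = 68400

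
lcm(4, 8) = 8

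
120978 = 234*517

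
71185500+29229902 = 100415402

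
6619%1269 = 274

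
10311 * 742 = 7650762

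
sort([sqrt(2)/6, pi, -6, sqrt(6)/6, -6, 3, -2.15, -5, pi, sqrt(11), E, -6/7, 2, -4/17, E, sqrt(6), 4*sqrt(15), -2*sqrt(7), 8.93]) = [-6, -6, -2*sqrt(7), -5, -2.15, -6/7, -4/17, sqrt(2)/6, sqrt(6)/6, 2, sqrt(6), E, E, 3, pi, pi, sqrt(11), 8.93, 4*sqrt(15)]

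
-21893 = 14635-36528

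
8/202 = 4/101 ≈ 0.0396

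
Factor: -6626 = -1*2^1*3313^1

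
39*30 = 1170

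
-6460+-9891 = -16351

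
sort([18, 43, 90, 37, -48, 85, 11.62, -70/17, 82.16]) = [-48, -70/17, 11.62, 18, 37, 43, 82.16, 85, 90]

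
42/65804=21/32902 ≈ 0.000638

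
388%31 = 16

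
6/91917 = 2/30639 ≈ 0.0000653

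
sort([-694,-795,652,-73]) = [-795,-694,-73,652]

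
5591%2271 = 1049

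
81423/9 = 9047 = 9047.00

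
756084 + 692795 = 1448879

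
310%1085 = 310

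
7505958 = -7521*(-998)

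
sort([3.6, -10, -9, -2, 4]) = [-10, -9, -2, 3.6, 4]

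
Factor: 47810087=13^1*3677699^1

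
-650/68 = -325/34 ≈ -9.56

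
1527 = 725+802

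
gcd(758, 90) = 2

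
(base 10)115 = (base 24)4j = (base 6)311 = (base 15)7a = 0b1110011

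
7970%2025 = 1895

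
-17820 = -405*44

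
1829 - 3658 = -1829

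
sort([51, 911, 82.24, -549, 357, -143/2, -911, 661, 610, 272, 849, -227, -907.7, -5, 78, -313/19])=[-911, -907.7, -549, -227, -143/2, -313/19, -5, 51, 78, 82.24, 272, 357, 610, 661, 849, 911]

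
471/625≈0.754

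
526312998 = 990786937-464473939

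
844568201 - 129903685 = 714664516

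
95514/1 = 95514 = 95514.00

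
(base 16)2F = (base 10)47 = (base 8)57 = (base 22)23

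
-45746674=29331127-75077801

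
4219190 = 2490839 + 1728351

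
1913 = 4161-2248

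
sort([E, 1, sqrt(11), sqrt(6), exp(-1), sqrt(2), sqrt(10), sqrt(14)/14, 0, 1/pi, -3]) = [-3, 0, sqrt(14)/14, 1/pi, exp(-1), 1, sqrt(2), sqrt(6), E, sqrt(10), sqrt(11)]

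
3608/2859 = 1+749/2859 ≈ 1.26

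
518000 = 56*9250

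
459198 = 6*76533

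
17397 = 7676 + 9721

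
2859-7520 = -4661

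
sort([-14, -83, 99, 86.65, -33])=[-83, -33, -14, 86.65, 99]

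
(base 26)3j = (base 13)76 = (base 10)97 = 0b1100001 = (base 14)6d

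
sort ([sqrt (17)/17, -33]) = [-33, sqrt (17)/17]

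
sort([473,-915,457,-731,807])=[-915,-731,457,473,807]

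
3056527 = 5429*563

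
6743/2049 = 3 + 596/2049 ≈ 3.29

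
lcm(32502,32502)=32502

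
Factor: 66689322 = 2^1*3^1*7^1*1587841^1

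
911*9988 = 9099068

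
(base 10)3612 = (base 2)111000011100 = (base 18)b2c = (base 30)40c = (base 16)e1c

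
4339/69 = 62 + 61/69 ≈ 62.88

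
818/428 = 409/214 ≈ 1.91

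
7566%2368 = 462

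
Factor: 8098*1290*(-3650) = -1*2^3*3^1*5^3*43^1*73^1*4049^1 = -38129433000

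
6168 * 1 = 6168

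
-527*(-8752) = 4612304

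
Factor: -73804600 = -1*2^3*5^2*369023^1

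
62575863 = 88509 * 707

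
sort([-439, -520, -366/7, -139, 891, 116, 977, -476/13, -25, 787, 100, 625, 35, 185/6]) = [-520, -439, -139, -366/7, -476/13, -25, 185/6, 35, 100, 116, 625, 787, 891, 977]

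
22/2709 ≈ 0.00812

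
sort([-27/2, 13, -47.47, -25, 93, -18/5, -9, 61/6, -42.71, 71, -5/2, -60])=[-60, -47.47, -42.71, -25, -27/2, -9, -18/5, -5/2, 61/6, 13, 71, 93]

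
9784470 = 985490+8798980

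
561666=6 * 93611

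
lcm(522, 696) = 2088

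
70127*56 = 3927112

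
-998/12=-83 - 1/6 ≈ -83.17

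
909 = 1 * 909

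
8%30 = 8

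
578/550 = 1 + 14/275 ≈ 1.05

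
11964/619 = 19 + 203/619 ≈ 19.33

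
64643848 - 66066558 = -1422710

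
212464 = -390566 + 603030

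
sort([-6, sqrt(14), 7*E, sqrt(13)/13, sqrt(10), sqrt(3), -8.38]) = [-8.38, -6, sqrt(13)/13, sqrt(3), sqrt(10), sqrt(14), 7*E]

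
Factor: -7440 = -1*2^4*3^1*5^1*31^1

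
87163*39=3399357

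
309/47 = 6+27/47 ≈ 6.57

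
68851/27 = 2550 + 1/27 ≈ 2550.04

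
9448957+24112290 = 33561247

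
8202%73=26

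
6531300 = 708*9225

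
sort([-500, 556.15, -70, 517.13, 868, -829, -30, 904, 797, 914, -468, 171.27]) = [-829, -500, -468, -70, -30, 171.27, 517.13, 556.15, 797, 868, 904, 914]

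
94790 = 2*47395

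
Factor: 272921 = 11^1 * 43^1 * 577^1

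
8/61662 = 4/30831 ≈ 0.000130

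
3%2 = 1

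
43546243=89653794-46107551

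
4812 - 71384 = -66572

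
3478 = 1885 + 1593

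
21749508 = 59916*363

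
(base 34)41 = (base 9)162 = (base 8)211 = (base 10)137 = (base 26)57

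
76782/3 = 25594 = 25594.00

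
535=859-324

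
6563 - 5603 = 960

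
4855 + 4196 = 9051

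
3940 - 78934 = -74994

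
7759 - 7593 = 166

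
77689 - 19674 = 58015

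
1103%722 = 381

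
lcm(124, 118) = 7316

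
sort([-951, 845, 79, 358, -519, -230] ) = [-951, -519, -230, 79, 358, 845] 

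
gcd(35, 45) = 5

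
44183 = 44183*1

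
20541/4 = 5135 + 1/4 = 5135.25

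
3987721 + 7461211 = 11448932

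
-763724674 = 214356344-978081018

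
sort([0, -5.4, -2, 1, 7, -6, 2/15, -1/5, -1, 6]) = [-6, -5.4, -2, -1, -1/5, 0, 2/15, 1, 6, 7]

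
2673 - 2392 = 281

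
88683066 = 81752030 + 6931036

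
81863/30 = 2728 + 23/30 ≈ 2728.77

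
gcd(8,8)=8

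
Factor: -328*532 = -1*2^5*7^1*19^1*41^1 = -174496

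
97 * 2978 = 288866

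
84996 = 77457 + 7539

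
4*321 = 1284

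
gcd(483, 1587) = 69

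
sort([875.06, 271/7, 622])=[271/7, 622, 875.06]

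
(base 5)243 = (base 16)49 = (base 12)61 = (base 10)73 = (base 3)2201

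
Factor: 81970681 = 13^1 * 67^1 * 94111^1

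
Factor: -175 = -1*5^2*7^1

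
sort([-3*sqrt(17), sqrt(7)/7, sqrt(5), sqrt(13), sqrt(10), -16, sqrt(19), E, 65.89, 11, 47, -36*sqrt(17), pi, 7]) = [-36*sqrt(17), -16, -3*sqrt(17), sqrt(7)/7, sqrt(5), E, pi, sqrt(10), sqrt(13), sqrt(19), 7, 11, 47, 65.89]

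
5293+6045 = 11338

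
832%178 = 120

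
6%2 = 0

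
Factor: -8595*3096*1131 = -1*2^3*3^5*5^1*13^1*29^1*43^1*191^1 = -30096045720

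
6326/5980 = 1 + 173/2990 ≈ 1.06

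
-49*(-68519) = 3357431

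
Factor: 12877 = 79^1*163^1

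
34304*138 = 4733952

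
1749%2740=1749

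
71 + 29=100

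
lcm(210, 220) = 4620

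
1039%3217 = 1039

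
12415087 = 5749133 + 6665954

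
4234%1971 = 292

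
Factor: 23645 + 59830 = 3^2*5^2*7^1*53^1 = 83475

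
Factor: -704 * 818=-1 * 2^7 * 11^1 * 409^1=-575872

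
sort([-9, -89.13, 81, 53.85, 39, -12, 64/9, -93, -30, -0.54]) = [-93, -89.13, -30, -12, -9, -0.54, 64/9, 39, 53.85, 81]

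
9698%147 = 143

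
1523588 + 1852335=3375923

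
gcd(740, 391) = 1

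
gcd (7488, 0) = 7488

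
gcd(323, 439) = 1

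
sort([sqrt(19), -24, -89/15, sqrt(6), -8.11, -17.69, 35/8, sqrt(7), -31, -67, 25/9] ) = [-67, -31, -24, -17.69, -8.11, -89/15, sqrt(6), sqrt(7), 25/9, sqrt(19), 35/8] 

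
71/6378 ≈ 0.0111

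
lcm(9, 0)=0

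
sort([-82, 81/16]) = [-82, 81/16]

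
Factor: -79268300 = -1*2^2*5^2*283^1*2801^1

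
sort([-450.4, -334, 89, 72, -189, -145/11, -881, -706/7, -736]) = [-881, -736, -450.4, -334, -189, -706/7, -145/11, 72, 89]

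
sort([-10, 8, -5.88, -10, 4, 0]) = [-10, -10, -5.88, 0, 4, 8]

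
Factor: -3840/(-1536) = 2^(-1)*5^1 = 5/2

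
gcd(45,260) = 5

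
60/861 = 20/287 ≈ 0.0697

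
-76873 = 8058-84931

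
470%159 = 152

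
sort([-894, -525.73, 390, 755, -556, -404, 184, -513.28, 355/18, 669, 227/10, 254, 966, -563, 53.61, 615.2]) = [-894, -563, -556, -525.73, -513.28, -404, 355/18, 227/10, 53.61, 184, 254, 390, 615.2, 669, 755, 966]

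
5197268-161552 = 5035716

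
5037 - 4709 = 328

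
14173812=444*31923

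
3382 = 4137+-755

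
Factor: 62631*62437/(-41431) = -1*3^2*13^(-1)*29^1*2153^1*3187^(-1)*6959^1 = -3910491747/41431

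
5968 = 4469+1499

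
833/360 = 2 + 113/360 ≈ 2.31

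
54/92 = 27/46 ≈ 0.587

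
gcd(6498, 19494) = 6498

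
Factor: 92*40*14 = 2^6*5^1*7^1*23^1 = 51520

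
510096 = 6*85016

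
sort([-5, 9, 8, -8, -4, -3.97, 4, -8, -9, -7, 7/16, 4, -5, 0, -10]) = [-10, -9, -8, -8, -7, -5, -5, -4, -3.97, 0, 7/16, 4, 4, 8, 9]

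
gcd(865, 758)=1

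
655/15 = 131/3 ≈ 43.67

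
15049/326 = 46 + 53/326 ≈ 46.16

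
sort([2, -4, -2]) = [-4, -2, 2]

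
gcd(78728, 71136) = 104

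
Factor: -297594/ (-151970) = 3^4*5^ (-1)*7^ (-1)*11^1*13^ (-1) = 891/455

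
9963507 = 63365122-53401615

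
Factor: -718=-1*2^1*359^1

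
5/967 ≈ 0.00517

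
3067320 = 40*76683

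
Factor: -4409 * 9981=-1 * 3^2 * 1109^1 * 4409^1=-44006229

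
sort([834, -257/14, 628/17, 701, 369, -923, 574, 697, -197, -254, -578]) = [-923, -578, -254, -197, -257/14, 628/17, 369, 574, 697, 701, 834]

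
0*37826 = 0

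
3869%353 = 339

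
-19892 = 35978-55870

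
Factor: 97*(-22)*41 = -1*2^1*11^1*41^1*97^1 = -87494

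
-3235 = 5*(-647)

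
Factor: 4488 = 2^3*3^1*11^1*17^1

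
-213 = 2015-2228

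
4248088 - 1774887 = 2473201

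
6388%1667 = 1387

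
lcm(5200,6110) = 244400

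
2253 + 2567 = 4820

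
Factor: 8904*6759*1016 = 2^6*3^3*7^1*53^1*127^1*751^1 = 61145050176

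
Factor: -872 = -1*2^3*109^1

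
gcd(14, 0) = 14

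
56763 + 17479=74242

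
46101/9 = 5122 + 1/3 ≈ 5122.33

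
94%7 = 3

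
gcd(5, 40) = 5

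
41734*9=375606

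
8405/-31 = -271 - 4/31 ≈ -271.13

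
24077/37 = 650 + 27/37 ≈ 650.73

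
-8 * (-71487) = 571896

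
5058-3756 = 1302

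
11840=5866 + 5974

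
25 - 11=14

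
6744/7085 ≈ 0.952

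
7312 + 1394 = 8706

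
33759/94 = 359+13/94 ≈ 359.14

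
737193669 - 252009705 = 485183964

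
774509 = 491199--283310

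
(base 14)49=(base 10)65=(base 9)72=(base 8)101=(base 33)1w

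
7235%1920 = 1475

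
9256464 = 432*21427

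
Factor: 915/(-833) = -1*3^1*5^1*7^(-2)*17^(-1)*61^1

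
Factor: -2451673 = -1*7^1*577^1*607^1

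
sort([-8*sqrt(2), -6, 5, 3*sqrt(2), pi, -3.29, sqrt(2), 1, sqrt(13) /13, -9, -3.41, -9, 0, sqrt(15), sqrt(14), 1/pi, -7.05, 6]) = [-8*sqrt(2), -9, -9, -7.05, -6, -3.41, -3.29, 0, sqrt(13) /13, 1/pi, 1, sqrt(2), pi, sqrt(14), sqrt(15), 3*sqrt(2), 5, 6]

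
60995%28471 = 4053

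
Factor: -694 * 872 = -1 * 2^4 * 109^1 * 347^1 = -605168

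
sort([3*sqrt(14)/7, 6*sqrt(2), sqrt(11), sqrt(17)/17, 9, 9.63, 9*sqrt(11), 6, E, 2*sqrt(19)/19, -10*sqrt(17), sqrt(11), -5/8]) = [-10*sqrt(17), -5/8, sqrt(17)/17, 2*sqrt(19)/19, 3*sqrt(14)/7, E, sqrt(11), sqrt(11), 6, 6*sqrt(2), 9, 9.63, 9*sqrt(11)]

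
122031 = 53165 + 68866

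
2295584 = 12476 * 184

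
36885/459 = 80 + 55/153≈80.36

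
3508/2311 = 1 + 1197/2311 ≈ 1.52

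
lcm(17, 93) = 1581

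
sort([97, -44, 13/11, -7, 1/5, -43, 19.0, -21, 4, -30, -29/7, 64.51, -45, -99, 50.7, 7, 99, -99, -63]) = [-99, -99, -63, -45, -44, -43, -30, -21, -7, -29/7, 1/5, 13/11, 4, 7, 19.0, 50.7, 64.51, 97, 99]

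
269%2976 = 269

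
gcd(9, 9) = 9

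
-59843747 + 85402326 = 25558579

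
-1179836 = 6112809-7292645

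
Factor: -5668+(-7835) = -1*3^1*7^1*643^1 = -13503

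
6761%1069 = 347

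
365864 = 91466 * 4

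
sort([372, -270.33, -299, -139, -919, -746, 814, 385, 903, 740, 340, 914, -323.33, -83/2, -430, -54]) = [-919, -746, -430, -323.33, -299, -270.33, -139, -54, -83/2, 340, 372, 385, 740, 814, 903, 914]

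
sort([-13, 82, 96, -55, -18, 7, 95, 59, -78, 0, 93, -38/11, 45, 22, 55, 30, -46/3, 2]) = [-78, -55, -18, -46/3, -13, -38/11, 0, 2, 7, 22, 30, 45, 55, 59, 82, 93, 95, 96]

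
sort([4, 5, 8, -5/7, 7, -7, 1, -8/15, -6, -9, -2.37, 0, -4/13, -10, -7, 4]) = [-10, -9, -7, -7, -6, -2.37, -5/7, -8/15, -4/13, 0, 1, 4, 4, 5, 7, 8]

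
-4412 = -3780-632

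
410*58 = 23780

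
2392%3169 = 2392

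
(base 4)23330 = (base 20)1i4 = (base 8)1374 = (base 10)764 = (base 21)1f8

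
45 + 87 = 132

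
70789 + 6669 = 77458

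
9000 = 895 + 8105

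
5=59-54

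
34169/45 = 759+14/45 ≈ 759.31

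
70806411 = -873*(-81107)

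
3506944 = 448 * 7828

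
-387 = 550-937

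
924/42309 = 308/14103 ≈ 0.0218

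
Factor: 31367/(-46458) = -1 * 2^(-1) * 3^(-2) * 7^1 * 29^(-1) * 89^(-1) * 4481^1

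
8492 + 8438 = 16930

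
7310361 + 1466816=8777177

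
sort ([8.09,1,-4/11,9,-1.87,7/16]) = [-1.87,-4/11,7/16,1,8.09,9]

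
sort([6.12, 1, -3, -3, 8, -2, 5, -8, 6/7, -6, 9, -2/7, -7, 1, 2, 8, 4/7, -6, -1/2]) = [-8, -7, -6, -6, -3, -3, -2, -1/2, -2/7, 4/7, 6/7, 1, 1, 2, 5, 6.12, 8, 8, 9]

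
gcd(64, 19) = 1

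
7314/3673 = 1 + 3641/3673 ≈ 1.99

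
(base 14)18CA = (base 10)4490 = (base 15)14E5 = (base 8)10612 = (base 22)962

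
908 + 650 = 1558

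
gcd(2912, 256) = 32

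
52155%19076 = 14003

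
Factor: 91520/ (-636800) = -1 * 5^ (-1) * 11^1 * 13^1 * 199^ (-1) = -143/995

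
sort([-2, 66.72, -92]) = [-92, -2, 66.72]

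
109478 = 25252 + 84226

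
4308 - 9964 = -5656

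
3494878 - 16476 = 3478402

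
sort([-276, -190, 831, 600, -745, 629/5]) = [-745, -276, -190, 629/5, 600, 831]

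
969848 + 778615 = 1748463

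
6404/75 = 85+29/75 ≈ 85.39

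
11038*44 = 485672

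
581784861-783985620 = -202200759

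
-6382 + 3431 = -2951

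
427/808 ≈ 0.528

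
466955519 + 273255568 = 740211087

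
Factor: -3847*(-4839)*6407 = 3^1*43^1*149^1*1613^1*3847^1 = 119270360631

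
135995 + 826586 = 962581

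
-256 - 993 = -1249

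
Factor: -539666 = -1 * 2^1 * 83^1 * 3251^1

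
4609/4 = 1152 + 1/4 = 1152.25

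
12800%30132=12800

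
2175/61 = 35+40/61 ≈ 35.66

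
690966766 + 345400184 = 1036366950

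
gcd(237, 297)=3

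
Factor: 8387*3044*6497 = 2^2*73^1*89^1*761^1*8387^1 = 165868591916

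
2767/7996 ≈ 0.346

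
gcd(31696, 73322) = 2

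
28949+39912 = 68861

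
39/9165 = 1/235 ≈ 0.00426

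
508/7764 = 127/1941 ≈ 0.0654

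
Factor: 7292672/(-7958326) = -1*2^7*61^1*467^1*3979163^(-1) = -3646336/3979163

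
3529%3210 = 319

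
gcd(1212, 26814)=6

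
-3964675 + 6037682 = 2073007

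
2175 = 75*29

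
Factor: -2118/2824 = -1*2^(-2)*3^1 = -3/4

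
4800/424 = 600/53 ≈ 11.32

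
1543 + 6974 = 8517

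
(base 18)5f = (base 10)105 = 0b1101001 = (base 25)45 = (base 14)77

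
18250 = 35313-17063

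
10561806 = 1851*5706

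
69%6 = 3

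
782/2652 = 23/78≈0.295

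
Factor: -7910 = -1*2^1*5^1*7^1*113^1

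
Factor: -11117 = -1 * 11117^1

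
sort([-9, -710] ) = [-710, -9] 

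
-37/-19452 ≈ 0.00190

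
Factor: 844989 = 3^1 * 281663^1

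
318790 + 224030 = 542820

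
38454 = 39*986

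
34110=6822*5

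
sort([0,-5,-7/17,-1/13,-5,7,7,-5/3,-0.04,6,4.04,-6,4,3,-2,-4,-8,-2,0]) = [-8,-6,-5,-5,-4,-2,-2,-5/3,-7/17,-1/13,-0.04,0,0,3,4,4.04,6,7,7]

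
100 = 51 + 49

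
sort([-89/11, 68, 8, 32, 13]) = [-89/11, 8, 13, 32, 68]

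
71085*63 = 4478355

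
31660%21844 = 9816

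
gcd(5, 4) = 1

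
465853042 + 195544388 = 661397430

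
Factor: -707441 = -1*7^1*101063^1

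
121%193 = 121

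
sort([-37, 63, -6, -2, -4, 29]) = [-37, -6, -4, -2, 29, 63]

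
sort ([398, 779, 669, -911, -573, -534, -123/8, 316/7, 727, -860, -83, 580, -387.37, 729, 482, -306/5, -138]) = [-911, -860, -573, -534, -387.37, -138, -83, -306/5, -123/8, 316/7, 398, 482, 580, 669, 727, 729, 779]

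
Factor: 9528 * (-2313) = -1 * 2^3 * 3^3 * 257^1 * 397^1 = -22038264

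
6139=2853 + 3286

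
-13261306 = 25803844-39065150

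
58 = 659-601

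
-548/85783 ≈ -0.00639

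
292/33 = 8 + 28/33 ≈ 8.85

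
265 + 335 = 600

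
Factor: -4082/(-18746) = 7^(-1) * 103^(-1) * 157^1 = 157/721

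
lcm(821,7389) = 7389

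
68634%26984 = 14666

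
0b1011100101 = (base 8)1345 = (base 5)10431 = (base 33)mf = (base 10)741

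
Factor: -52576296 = -1*2^3*3^1*2190679^1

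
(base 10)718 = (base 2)1011001110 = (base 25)13i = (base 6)3154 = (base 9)877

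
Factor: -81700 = -1 * 2^2 * 5^2 * 19^1 * 43^1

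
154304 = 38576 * 4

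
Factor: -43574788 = -1 * 2^2 * 23^2 * 20593^1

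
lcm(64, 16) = 64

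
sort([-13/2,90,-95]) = [-95,-13/2,90]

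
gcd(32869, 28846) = 1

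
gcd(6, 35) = 1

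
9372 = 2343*4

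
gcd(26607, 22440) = 3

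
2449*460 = 1126540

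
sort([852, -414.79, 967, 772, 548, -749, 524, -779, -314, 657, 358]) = [-779, -749, -414.79, -314, 358, 524, 548, 657, 772, 852, 967]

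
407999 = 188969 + 219030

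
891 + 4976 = 5867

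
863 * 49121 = 42391423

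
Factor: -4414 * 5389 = -1 * 2^1 * 17^1 * 317^1 * 2207^1 = -23787046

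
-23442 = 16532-39974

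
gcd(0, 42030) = 42030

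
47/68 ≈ 0.691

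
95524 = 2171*44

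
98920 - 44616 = 54304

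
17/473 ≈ 0.0359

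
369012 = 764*483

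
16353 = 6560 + 9793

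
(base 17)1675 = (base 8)15163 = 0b1101001110011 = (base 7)25512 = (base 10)6771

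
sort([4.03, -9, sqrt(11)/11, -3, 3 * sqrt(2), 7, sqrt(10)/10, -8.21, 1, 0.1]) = [-9, -8.21, -3, 0.1, sqrt(11)/11, sqrt(10)/10, 1, 4.03, 3 * sqrt(2), 7]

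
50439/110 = 458+59/110 ≈ 458.54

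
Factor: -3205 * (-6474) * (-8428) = -1 * 2^3 * 3^1 * 5^1 * 7^2 * 13^1 * 43^1 * 83^1 * 641^1 = -174874004760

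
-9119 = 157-9276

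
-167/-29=5 + 22/29 ≈ 5.76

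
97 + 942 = 1039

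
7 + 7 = 14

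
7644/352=21 + 63/88≈21.72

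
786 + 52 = 838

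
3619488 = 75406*48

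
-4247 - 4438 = -8685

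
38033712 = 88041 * 432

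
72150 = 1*72150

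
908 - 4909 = -4001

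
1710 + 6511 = 8221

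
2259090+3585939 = 5845029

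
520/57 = 9 + 7/57 ≈ 9.12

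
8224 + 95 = 8319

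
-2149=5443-7592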